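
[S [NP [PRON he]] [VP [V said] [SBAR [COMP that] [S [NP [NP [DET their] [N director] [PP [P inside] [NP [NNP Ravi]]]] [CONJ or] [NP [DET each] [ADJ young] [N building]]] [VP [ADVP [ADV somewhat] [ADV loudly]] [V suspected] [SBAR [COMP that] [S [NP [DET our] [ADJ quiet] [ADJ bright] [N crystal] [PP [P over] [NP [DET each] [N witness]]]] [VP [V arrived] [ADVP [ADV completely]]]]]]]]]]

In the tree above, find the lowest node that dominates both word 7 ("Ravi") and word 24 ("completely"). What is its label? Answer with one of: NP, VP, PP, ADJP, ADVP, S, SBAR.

S

The smallest bracket enclosing both words is [S their director inside Ravi or each young building somewhat loudly suspected that our quiet bright crystal over each witness arrived completely], so the label is S.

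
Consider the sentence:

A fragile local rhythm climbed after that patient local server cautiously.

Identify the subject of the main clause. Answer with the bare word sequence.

a fragile local rhythm

"a fragile local rhythm" is the NP that combines with the VP headed by "climbed" to form the main clause — the subject.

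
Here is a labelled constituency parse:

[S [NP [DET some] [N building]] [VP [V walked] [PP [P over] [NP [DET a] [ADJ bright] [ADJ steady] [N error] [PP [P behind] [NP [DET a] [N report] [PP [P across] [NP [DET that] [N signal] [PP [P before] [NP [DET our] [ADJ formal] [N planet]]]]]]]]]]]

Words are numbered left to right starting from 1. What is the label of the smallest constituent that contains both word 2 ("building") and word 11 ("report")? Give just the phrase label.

Both words fall inside [S some building walked over a bright steady error behind a report across that signal before our formal planet] (words 1–18), and no smaller constituent contains them both. Label: S.

S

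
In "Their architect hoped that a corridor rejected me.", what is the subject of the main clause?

their architect

"their architect" is the NP that combines with the VP headed by "hoped" to form the main clause — the subject.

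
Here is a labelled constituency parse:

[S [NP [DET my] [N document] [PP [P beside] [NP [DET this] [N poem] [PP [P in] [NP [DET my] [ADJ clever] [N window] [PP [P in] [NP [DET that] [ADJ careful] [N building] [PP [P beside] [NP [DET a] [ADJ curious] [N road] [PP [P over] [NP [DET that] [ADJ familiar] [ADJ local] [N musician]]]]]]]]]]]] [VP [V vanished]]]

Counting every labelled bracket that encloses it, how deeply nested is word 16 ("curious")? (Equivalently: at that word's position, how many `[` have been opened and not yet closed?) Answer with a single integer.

11

The word sits inside ADJ, which is inside NP, inside PP, inside NP, inside PP, inside NP, inside PP, inside NP, inside PP, inside NP, inside S — 11 brackets in all.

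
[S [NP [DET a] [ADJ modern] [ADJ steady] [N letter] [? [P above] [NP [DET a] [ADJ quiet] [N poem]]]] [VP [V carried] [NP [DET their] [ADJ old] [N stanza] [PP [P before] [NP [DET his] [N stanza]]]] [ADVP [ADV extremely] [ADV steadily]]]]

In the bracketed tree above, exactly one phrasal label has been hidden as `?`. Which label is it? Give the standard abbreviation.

The `?` node immediately contains: P 'above', NP. That is the internal structure of a prepositional phrase, so the label is PP.

PP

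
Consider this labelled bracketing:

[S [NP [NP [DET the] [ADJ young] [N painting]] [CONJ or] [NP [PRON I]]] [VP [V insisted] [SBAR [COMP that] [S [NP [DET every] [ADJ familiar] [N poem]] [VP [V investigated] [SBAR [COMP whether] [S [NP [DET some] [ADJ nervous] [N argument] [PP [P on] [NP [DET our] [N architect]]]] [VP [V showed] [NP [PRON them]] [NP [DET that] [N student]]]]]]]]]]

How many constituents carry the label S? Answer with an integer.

3

Listing each S by its span: [S the young painting or I insisted that every familiar poem investigated whether some nervous argument on our architect showed them that student]; [S every familiar poem investigated whether some nervous argument on our architect showed them that student]; [S some nervous argument on our architect showed them that student] — that makes 3.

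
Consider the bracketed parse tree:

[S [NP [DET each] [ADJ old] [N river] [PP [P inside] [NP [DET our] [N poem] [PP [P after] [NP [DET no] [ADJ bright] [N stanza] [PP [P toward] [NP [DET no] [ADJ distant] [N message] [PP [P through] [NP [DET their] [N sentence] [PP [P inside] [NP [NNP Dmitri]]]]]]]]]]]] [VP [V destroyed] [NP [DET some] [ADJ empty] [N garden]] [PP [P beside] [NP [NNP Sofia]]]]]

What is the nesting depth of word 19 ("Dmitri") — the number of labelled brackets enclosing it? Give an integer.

13

Counting open brackets not yet closed at "Dmitri": [S [NP [PP [NP [PP [NP [PP [NP [PP [NP [PP [NP [NNP = 13.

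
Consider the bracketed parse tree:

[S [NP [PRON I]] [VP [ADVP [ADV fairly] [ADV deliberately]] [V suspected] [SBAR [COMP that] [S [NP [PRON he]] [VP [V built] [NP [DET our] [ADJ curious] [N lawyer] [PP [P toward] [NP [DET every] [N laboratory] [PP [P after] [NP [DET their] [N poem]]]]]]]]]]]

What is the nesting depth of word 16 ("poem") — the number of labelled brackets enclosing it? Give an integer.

Counting open brackets not yet closed at "poem": [S [VP [SBAR [S [VP [NP [PP [NP [PP [NP [N = 11.

11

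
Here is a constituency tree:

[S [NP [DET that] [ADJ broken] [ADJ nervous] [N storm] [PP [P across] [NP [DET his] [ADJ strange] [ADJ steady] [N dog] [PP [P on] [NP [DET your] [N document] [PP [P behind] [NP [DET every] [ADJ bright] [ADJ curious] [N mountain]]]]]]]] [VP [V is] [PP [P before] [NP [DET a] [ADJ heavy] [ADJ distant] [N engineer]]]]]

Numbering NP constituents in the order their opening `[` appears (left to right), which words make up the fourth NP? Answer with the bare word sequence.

Opening `[NP` markers occur at word positions 1, 6, 11, 14, 20; the fourth of these opens the constituent [NP every bright curious mountain].

every bright curious mountain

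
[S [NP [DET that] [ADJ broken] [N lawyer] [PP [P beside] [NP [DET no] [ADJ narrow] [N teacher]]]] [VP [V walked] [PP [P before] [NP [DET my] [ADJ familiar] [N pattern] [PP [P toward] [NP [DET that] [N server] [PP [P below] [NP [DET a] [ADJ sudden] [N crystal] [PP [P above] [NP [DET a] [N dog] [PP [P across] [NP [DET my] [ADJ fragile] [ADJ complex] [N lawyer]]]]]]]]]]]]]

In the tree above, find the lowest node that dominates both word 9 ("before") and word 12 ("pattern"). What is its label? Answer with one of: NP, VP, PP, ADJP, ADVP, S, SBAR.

Both words fall inside [PP before my familiar pattern toward that server below a sudden crystal above a dog across my fragile complex lawyer] (words 9–27), and no smaller constituent contains them both. Label: PP.

PP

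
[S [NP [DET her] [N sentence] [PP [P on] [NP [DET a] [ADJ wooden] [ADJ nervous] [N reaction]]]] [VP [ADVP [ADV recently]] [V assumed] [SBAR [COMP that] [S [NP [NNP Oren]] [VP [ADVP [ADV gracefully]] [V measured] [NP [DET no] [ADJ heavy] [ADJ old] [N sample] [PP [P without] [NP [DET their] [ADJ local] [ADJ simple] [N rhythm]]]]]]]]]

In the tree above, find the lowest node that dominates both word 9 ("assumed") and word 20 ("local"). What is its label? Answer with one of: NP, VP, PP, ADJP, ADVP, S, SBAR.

VP

Both words fall inside [VP recently assumed that Oren gracefully measured no heavy old sample without their local simple rhythm] (words 8–22), and no smaller constituent contains them both. Label: VP.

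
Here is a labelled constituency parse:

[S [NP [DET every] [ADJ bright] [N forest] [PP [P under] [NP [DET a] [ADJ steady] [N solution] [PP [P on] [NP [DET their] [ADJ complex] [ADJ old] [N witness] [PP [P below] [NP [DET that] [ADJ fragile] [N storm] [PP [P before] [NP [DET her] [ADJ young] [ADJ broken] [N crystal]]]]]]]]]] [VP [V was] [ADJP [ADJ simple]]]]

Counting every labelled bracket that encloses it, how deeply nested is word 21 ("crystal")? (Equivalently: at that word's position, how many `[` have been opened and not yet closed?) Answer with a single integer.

11

Path from the root down to the word: S → NP → PP → NP → PP → NP → PP → NP → PP → NP → N. That is 11 enclosing brackets.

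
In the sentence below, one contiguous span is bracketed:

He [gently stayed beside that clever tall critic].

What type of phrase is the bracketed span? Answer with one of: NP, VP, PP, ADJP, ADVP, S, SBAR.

The bracketed span "gently stayed beside that clever tall critic" is headed by "stayed", making it a verb phrase (VP).

VP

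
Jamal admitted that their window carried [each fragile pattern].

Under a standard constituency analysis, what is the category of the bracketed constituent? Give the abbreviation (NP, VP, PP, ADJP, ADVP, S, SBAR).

NP

"pattern" is the head of the bracketed span, so the span is a noun phrase: NP.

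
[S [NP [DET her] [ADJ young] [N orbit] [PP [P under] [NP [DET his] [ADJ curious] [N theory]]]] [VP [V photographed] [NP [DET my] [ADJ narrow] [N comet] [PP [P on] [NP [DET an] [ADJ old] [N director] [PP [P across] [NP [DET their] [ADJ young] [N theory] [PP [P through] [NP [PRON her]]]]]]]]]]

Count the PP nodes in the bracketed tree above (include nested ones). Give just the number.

4

Scanning left to right, an opening `[PP` appears at word positions 4, 12, 16, 20 — 4 in total.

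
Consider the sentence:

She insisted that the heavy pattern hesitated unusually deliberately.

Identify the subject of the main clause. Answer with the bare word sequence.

she

In the main clause the verb is "insisted"; the NP preceding it, "she", is the subject.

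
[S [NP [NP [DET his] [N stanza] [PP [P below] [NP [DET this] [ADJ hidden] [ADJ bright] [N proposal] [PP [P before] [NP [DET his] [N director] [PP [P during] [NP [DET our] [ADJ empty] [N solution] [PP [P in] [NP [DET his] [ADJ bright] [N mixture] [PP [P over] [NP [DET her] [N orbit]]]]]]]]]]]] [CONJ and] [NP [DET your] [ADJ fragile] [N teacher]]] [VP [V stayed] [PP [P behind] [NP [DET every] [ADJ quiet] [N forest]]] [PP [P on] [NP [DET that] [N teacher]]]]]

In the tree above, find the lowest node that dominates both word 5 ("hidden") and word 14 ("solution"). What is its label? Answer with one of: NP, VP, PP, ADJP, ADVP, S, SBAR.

NP

Word 5 lies under S → NP → NP → PP → NP → ADJ; word 14 lies under S → NP → NP → PP → NP → PP → NP → PP → NP → N. The lowest shared node is the NP.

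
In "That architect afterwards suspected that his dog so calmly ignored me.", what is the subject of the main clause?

In the main clause the verb is "suspected"; the NP preceding it, "that architect", is the subject.

that architect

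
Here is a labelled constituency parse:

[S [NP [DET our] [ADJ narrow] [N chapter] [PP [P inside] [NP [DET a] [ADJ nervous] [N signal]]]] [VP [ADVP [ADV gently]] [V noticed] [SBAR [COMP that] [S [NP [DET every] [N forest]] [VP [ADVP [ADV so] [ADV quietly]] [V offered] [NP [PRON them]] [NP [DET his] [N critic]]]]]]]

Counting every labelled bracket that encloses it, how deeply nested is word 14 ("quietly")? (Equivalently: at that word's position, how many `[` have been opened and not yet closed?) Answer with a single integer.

7

Path from the root down to the word: S → VP → SBAR → S → VP → ADVP → ADV. That is 7 enclosing brackets.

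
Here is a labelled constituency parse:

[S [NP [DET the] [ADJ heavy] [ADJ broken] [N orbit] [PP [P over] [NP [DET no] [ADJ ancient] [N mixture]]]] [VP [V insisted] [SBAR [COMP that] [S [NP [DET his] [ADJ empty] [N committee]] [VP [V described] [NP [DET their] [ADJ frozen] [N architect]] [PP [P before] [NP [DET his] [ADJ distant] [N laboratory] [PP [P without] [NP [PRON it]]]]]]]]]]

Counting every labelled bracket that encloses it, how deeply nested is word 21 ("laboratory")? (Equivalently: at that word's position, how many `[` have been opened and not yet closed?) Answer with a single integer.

8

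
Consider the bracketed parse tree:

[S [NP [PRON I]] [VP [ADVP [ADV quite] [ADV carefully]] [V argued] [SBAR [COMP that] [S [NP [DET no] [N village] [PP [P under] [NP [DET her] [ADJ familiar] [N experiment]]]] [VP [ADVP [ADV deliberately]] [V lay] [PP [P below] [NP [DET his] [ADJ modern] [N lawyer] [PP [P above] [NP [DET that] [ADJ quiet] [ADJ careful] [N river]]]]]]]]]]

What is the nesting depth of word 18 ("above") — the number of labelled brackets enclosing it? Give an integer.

9

Path from the root down to the word: S → VP → SBAR → S → VP → PP → NP → PP → P. That is 9 enclosing brackets.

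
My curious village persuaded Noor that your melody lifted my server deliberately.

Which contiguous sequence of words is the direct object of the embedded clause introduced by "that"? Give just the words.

my server

"lifted" heads the VP of the embedded clause introduced by "that", and "my server" is its direct object.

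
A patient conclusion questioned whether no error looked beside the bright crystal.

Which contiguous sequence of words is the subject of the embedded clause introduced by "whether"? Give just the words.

"no error" is the NP that combines with the VP headed by "looked" to form the embedded clause introduced by "whether" — the subject.

no error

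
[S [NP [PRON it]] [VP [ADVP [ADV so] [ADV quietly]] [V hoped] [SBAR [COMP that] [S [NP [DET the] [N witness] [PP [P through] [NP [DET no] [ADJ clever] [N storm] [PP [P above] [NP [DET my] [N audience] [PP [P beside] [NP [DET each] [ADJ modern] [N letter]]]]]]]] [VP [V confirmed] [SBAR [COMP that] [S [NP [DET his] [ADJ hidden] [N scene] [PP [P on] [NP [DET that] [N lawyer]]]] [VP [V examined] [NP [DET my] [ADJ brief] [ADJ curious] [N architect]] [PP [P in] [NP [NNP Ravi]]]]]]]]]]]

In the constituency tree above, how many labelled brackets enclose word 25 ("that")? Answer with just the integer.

11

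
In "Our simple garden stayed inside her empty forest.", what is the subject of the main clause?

"our simple garden" is the NP that combines with the VP headed by "stayed" to form the main clause — the subject.

our simple garden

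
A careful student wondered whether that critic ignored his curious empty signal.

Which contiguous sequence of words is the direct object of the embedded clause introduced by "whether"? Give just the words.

"ignored" heads the VP of the embedded clause introduced by "whether", and "his curious empty signal" is its direct object.

his curious empty signal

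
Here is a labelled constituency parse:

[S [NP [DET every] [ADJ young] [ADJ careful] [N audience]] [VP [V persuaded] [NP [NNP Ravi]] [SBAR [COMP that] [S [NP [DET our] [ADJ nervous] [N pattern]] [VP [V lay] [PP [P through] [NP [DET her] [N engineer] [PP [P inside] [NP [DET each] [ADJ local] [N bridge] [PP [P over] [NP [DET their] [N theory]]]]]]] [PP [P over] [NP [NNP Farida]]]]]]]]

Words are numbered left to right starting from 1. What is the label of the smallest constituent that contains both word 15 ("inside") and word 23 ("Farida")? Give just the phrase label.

VP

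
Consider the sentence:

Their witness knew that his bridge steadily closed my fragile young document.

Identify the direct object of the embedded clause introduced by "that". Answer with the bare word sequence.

my fragile young document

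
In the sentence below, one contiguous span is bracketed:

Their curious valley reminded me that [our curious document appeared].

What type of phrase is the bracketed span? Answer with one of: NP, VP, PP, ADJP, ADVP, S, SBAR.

"appeared" is the head of the bracketed span, so the span is a clause: S.

S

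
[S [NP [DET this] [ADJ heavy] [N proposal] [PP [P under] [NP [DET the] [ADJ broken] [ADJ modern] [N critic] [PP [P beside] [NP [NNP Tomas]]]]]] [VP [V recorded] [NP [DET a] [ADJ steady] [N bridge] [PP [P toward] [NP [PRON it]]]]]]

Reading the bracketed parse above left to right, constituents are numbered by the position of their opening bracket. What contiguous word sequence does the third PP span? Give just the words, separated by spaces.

toward it

Opening `[PP` markers occur at word positions 4, 9, 15; the third of these opens the constituent [PP toward it].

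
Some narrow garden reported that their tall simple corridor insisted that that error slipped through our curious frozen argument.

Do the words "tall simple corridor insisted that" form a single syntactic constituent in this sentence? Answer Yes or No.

No

The sequence begins inside the noun phrase "their tall simple corridor" and ends inside the verb phrase "insisted that that error slipped through our curious frozen argument"; it crosses a phrase boundary, so no single node in the tree spans exactly those words.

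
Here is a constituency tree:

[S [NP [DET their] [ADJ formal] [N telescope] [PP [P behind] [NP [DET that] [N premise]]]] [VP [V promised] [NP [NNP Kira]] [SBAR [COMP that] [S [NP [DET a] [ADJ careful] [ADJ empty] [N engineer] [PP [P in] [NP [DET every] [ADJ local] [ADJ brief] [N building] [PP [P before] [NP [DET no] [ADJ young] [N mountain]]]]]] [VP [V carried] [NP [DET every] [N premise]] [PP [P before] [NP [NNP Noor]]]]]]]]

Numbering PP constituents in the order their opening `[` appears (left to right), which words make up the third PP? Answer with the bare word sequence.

before no young mountain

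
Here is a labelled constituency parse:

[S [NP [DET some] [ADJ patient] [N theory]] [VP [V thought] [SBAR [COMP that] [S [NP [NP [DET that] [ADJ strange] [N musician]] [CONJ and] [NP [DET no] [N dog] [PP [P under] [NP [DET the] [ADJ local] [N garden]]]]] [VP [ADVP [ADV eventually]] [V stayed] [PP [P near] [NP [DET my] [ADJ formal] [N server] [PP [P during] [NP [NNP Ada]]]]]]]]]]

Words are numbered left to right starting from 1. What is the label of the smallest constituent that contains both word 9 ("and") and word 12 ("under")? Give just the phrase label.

NP

Both words fall inside [NP that strange musician and no dog under the local garden] (words 6–15), and no smaller constituent contains them both. Label: NP.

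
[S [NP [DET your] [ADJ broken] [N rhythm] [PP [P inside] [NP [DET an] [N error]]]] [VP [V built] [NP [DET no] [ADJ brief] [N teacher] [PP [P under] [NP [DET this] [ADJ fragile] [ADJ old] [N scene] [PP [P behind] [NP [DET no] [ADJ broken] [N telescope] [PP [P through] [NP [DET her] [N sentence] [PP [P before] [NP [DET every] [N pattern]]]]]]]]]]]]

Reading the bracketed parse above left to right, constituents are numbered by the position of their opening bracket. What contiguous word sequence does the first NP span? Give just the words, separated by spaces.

your broken rhythm inside an error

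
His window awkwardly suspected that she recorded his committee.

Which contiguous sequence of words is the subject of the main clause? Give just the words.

In the main clause the verb is "suspected"; the NP preceding it, "his window", is the subject.

his window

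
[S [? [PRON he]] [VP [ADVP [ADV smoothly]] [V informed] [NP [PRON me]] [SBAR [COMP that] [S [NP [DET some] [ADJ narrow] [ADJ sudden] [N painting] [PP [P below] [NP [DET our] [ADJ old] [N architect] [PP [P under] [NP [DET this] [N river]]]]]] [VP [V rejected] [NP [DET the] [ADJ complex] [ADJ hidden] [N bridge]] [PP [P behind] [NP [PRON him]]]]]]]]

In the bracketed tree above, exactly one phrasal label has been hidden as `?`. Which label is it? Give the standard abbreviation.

A constituent whose immediate children are PRON 'he' is a noun phrase: NP.

NP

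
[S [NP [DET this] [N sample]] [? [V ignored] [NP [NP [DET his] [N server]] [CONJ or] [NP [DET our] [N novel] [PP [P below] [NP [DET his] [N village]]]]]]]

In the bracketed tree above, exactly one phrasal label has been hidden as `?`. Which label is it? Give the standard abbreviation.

VP

The `?` node immediately contains: V 'ignored', NP. That is the internal structure of a verb phrase, so the label is VP.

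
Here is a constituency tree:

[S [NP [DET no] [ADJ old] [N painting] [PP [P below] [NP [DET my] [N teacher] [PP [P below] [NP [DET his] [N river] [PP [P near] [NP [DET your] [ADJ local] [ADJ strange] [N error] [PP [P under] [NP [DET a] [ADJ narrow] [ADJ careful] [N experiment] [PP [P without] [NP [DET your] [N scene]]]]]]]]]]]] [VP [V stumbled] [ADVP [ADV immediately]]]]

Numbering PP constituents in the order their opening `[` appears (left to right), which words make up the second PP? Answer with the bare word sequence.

below his river near your local strange error under a narrow careful experiment without your scene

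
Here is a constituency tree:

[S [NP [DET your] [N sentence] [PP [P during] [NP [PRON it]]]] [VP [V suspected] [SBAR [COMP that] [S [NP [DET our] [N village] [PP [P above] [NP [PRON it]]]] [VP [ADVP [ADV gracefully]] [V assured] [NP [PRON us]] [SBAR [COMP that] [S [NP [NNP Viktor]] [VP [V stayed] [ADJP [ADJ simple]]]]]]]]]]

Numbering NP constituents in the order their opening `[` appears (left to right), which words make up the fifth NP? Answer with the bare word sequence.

us

In left-to-right order the NP constituents are "your sentence during it"; "it"; "our village above it"; "it"; "us"; "Viktor". Number 5 is "us".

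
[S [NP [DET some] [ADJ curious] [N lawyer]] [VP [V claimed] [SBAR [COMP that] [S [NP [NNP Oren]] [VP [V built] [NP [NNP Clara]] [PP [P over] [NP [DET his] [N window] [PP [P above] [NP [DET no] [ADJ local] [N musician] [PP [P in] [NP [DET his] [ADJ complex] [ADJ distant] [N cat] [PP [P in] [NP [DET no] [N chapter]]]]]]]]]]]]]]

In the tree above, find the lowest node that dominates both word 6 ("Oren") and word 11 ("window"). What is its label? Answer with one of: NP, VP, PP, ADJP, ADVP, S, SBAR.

S

The smallest bracket enclosing both words is [S Oren built Clara over his window above no local musician in his complex distant cat in no chapter], so the label is S.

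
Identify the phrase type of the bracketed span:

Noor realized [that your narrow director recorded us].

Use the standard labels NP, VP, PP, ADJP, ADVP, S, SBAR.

"that" is the head of the bracketed span, so the span is a subordinate clause: SBAR.

SBAR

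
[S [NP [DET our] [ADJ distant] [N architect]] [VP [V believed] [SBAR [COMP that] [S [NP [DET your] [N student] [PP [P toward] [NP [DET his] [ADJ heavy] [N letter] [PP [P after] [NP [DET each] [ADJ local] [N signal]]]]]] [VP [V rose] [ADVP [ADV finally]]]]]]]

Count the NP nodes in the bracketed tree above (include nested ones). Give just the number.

4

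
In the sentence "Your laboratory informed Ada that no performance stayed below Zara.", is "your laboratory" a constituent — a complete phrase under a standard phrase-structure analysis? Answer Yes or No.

These words form the whole noun phrase headed by "laboratory", so yes — one constituent.

Yes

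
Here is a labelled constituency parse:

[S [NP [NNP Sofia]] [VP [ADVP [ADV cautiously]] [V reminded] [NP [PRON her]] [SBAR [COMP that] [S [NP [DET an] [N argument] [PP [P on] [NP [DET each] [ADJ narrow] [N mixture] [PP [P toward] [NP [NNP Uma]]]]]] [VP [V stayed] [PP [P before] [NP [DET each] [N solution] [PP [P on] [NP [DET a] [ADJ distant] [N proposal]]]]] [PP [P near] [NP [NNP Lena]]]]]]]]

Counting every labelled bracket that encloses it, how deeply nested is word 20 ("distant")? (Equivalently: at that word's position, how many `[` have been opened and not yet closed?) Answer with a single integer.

10

Path from the root down to the word: S → VP → SBAR → S → VP → PP → NP → PP → NP → ADJ. That is 10 enclosing brackets.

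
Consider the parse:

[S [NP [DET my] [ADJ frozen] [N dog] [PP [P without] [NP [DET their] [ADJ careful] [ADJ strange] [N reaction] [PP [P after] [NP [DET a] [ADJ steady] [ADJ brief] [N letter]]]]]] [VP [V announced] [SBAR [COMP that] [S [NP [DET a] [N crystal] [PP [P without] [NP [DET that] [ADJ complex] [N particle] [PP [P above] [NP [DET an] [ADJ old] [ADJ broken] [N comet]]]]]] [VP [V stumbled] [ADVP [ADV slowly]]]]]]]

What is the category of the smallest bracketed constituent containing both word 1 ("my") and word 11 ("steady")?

NP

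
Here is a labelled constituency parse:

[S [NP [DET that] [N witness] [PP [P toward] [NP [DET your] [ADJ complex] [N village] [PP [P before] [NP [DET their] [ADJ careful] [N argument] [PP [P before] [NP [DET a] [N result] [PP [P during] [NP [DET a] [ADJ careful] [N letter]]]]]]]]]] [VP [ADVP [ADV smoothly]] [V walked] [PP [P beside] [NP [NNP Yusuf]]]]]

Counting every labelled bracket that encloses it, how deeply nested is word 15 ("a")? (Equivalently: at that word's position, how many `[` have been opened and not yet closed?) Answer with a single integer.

11

The word sits inside DET, which is inside NP, inside PP, inside NP, inside PP, inside NP, inside PP, inside NP, inside PP, inside NP, inside S — 11 brackets in all.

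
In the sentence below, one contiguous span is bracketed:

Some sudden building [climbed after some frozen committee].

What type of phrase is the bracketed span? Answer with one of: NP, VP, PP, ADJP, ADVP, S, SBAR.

The bracketed span "climbed after some frozen committee" is headed by "climbed", making it a verb phrase (VP).

VP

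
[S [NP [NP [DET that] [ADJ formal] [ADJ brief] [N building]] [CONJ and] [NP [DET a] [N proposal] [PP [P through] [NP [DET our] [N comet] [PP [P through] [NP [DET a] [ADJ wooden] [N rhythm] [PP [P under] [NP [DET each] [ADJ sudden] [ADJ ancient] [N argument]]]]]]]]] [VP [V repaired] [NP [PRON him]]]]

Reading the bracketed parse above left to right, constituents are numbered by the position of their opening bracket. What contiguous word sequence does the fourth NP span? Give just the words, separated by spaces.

our comet through a wooden rhythm under each sudden ancient argument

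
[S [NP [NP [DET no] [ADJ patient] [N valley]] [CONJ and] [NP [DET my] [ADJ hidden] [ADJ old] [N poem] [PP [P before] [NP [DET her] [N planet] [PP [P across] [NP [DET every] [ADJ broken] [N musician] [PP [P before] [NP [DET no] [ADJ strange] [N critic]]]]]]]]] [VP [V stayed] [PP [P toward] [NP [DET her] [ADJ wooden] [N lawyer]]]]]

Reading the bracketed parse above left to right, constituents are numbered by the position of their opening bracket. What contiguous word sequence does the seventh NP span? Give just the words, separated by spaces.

her wooden lawyer

Opening `[NP` markers occur at word positions 1, 1, 5, 10, 13, 17, 22; the seventh of these opens the constituent [NP her wooden lawyer].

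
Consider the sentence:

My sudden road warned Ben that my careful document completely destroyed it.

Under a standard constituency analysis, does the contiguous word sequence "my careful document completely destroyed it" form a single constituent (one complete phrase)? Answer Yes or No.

Yes

These words form the whole clause headed by "destroyed", so yes — one constituent.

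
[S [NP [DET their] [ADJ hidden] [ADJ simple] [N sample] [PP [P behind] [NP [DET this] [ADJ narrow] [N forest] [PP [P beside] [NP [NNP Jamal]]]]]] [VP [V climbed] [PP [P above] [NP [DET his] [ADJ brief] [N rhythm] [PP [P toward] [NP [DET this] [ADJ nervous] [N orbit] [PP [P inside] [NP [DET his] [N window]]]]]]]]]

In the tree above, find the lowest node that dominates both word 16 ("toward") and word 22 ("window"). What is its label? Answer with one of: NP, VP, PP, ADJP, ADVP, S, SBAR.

PP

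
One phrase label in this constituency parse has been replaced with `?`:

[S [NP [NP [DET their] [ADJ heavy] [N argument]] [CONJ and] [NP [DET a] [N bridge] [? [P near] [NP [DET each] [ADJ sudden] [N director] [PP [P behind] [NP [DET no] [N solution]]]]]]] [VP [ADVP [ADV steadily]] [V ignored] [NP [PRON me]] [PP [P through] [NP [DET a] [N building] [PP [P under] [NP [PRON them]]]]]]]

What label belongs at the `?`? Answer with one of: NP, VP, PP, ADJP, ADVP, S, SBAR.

PP

The `?` node immediately contains: P 'near', NP. That is the internal structure of a prepositional phrase, so the label is PP.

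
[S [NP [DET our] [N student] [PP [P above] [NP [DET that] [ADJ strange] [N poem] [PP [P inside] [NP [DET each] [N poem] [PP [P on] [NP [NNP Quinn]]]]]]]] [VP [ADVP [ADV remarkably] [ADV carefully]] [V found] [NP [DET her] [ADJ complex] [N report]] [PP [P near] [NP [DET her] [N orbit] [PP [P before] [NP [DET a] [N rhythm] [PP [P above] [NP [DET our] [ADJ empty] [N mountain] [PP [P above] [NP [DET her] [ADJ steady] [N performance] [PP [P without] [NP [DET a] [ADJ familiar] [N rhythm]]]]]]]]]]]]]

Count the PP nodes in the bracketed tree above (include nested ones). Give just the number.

8

Listing each PP by its span: [PP above that strange poem inside each poem on Quinn]; [PP inside each poem on Quinn]; [PP on Quinn]; [PP near her orbit before a rhythm above our empty mountain above her steady performance without a familiar rhythm]; [PP before a rhythm above our empty mountain above her steady performance without a familiar rhythm]; [PP above our empty mountain above her steady performance without a familiar rhythm] … — that makes 8.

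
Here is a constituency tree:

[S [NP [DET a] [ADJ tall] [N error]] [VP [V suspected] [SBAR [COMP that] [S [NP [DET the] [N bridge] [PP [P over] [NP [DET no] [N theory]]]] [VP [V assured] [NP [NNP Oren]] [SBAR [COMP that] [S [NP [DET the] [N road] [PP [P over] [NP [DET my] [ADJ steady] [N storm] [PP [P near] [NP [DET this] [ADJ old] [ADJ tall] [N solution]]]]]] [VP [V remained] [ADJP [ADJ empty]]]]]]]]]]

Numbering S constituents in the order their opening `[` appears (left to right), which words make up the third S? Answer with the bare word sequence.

The S opening brackets appear, in order, over: "a tall error suspected that the bridge over no theory assured Oren that the road over my steady storm near this old tall solution remained empty"; "the bridge over no theory assured Oren that the road over my steady storm near this old tall solution remained empty"; "the road over my steady storm near this old tall solution remained empty". The third one spans "the road over my steady storm near this old tall solution remained empty".

the road over my steady storm near this old tall solution remained empty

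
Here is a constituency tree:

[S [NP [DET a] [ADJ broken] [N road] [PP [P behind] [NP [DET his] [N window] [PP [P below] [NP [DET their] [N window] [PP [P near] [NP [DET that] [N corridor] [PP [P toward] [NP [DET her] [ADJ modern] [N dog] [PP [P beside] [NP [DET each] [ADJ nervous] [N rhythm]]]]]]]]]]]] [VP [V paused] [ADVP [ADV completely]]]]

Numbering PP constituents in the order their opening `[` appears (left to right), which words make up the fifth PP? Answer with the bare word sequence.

In left-to-right order the PP constituents are "behind his window below their window near that corridor toward her modern dog beside each nervous rhythm"; "below their window near that corridor toward her modern dog beside each nervous rhythm"; "near that corridor toward her modern dog beside each nervous rhythm"; "toward her modern dog beside each nervous rhythm"; "beside each nervous rhythm". Number 5 is "beside each nervous rhythm".

beside each nervous rhythm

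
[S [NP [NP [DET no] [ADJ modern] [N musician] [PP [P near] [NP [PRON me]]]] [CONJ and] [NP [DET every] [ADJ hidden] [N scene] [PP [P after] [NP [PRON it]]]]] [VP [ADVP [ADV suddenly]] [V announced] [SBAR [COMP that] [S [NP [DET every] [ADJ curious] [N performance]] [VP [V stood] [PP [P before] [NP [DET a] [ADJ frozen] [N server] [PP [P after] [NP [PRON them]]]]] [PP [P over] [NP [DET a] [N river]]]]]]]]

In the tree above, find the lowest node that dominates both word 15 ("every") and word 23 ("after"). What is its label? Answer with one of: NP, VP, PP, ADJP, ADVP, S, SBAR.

The smallest bracket enclosing both words is [S every curious performance stood before a frozen server after them over a river], so the label is S.

S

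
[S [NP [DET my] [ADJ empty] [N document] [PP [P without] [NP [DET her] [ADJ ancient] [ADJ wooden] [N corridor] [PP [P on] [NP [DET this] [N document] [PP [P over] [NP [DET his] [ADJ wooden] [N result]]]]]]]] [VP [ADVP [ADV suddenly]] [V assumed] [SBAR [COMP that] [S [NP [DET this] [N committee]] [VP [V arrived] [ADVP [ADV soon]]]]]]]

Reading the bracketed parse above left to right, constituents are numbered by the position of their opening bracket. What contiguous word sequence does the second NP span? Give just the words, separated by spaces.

her ancient wooden corridor on this document over his wooden result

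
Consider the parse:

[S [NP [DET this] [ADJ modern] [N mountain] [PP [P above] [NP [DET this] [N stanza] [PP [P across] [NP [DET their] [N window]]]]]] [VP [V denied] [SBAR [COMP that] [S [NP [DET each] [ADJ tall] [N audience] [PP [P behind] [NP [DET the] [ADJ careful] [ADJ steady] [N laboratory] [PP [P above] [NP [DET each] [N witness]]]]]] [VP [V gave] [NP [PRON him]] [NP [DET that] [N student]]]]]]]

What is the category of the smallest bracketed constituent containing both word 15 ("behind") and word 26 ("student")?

Both words fall inside [S each tall audience behind the careful steady laboratory above each witness gave him that student] (words 12–26), and no smaller constituent contains them both. Label: S.

S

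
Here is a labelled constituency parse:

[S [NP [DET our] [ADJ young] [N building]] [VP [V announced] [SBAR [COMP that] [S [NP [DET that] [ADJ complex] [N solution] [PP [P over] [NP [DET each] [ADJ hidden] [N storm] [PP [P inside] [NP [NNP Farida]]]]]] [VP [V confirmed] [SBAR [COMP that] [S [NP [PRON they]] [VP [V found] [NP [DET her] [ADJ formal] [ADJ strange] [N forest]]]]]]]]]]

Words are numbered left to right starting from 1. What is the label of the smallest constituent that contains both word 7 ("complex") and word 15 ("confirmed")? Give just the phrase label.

Word 7 lies under S → VP → SBAR → S → NP → ADJ; word 15 lies under S → VP → SBAR → S → VP → V. The lowest shared node is the S.

S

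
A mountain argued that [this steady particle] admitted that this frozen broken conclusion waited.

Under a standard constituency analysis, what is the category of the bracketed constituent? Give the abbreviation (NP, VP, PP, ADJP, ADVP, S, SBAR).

NP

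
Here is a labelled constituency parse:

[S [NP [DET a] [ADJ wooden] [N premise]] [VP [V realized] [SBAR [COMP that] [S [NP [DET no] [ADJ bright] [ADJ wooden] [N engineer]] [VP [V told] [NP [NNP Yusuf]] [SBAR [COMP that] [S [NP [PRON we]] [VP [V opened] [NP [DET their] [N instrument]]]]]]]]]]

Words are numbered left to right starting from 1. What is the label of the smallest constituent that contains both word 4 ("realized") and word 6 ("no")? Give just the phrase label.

VP

Word 4 lies under S → VP → V; word 6 lies under S → VP → SBAR → S → NP → DET. The lowest shared node is the VP.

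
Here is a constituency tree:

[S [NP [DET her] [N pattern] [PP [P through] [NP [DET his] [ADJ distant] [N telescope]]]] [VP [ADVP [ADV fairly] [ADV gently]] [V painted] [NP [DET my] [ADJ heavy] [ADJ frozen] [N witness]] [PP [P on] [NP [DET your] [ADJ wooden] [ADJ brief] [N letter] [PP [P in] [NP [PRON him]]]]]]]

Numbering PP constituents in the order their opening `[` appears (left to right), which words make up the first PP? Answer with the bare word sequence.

through his distant telescope

The PP opening brackets appear, in order, over: "through his distant telescope"; "on your wooden brief letter in him"; "in him". The first one spans "through his distant telescope".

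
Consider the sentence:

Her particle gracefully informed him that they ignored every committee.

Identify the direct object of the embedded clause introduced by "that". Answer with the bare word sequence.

"ignored" heads the VP of the embedded clause introduced by "that", and "every committee" is its direct object.

every committee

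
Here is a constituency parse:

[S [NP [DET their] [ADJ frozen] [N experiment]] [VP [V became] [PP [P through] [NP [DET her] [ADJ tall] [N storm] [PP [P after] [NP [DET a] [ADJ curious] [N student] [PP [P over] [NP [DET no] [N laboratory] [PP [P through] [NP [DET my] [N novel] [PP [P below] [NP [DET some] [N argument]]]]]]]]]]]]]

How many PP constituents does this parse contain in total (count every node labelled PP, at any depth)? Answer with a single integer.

Listing each PP by its span: [PP through her tall storm after a curious student over no laboratory through my novel below some argument]; [PP after a curious student over no laboratory through my novel below some argument]; [PP over no laboratory through my novel below some argument]; [PP through my novel below some argument]; [PP below some argument] — that makes 5.

5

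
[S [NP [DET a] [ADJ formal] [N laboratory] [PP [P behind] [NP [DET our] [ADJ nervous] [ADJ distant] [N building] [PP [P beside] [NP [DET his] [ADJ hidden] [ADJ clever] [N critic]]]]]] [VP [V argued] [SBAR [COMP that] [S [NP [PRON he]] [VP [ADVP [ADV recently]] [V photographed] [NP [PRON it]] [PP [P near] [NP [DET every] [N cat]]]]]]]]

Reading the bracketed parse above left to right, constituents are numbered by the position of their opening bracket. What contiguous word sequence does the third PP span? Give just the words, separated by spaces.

The PP opening brackets appear, in order, over: "behind our nervous distant building beside his hidden clever critic"; "beside his hidden clever critic"; "near every cat". The third one spans "near every cat".

near every cat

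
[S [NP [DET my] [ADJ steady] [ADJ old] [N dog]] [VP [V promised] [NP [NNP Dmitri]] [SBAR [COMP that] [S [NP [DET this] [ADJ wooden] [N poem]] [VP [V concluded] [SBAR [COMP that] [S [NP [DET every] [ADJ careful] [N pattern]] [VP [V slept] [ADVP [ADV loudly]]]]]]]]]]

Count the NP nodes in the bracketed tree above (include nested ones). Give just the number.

4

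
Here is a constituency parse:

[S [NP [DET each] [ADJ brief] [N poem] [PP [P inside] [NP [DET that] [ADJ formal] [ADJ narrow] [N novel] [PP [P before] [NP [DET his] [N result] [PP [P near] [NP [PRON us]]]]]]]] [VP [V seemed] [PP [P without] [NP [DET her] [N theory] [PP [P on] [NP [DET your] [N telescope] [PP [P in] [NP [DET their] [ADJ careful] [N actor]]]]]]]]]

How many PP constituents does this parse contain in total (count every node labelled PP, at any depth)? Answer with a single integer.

6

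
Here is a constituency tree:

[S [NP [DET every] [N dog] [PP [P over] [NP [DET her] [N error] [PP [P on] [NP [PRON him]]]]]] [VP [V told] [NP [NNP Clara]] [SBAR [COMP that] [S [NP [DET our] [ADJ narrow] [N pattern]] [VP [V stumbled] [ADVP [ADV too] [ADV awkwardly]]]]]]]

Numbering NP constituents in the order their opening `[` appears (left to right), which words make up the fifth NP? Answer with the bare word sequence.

our narrow pattern

Opening `[NP` markers occur at word positions 1, 4, 7, 9, 11; the fifth of these opens the constituent [NP our narrow pattern].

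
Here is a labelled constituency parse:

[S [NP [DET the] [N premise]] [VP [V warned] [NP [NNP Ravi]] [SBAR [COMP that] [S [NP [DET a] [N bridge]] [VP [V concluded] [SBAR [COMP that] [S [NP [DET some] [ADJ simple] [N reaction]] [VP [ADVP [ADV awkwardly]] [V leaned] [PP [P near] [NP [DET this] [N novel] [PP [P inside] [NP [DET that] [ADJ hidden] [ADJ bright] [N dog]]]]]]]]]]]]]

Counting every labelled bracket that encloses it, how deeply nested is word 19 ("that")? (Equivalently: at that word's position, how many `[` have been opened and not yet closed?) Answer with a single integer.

13

Counting open brackets not yet closed at "that": [S [VP [SBAR [S [VP [SBAR [S [VP [PP [NP [PP [NP [DET = 13.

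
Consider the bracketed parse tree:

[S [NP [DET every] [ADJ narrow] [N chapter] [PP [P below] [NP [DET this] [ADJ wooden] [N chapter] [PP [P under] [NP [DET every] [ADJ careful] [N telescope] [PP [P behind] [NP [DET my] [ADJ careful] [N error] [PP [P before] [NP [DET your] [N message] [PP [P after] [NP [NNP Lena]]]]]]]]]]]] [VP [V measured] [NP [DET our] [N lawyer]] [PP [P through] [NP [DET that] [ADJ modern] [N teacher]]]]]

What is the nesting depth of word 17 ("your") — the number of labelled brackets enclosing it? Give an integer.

Counting open brackets not yet closed at "your": [S [NP [PP [NP [PP [NP [PP [NP [PP [NP [DET = 11.

11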